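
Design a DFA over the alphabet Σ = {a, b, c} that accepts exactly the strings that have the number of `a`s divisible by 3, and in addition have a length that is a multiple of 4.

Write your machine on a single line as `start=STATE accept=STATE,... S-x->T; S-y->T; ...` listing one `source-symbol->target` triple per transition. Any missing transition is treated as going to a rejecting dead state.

Run two small machines in parallel and take their product. One (3 states) tracks the count of `a`s modulo 3; the other (4 states) tracks the input length modulo 4. Each combined state is a pair, one component from each; accept when both components accept.
A 12-state machine:
          a    b    c  
>* S0     S1   S2   S2 
   S1     S3   S4   S4 
   S2     S4   S5   S5 
   S3     S6   S7   S7 
   S4     S7   S8   S8 
   S5     S8   S6   S6 
   S6     S9   S0   S0 
   S7     S0  S10  S10 
   S8    S10   S9   S9 
   S9    S11   S1   S1 
   S10    S2  S11  S11 
   S11    S5   S3   S3 
(> = start, * = accepting)

start=S0; accept=S0; S0-a->S1; S0-b->S2; S0-c->S2; S1-a->S3; S1-b->S4; S1-c->S4; S2-a->S4; S2-b->S5; S2-c->S5; S3-a->S6; S3-b->S7; S3-c->S7; S4-a->S7; S4-b->S8; S4-c->S8; S5-a->S8; S5-b->S6; S5-c->S6; S6-a->S9; S6-b->S0; S6-c->S0; S7-a->S0; S7-b->S10; S7-c->S10; S8-a->S10; S8-b->S9; S8-c->S9; S9-a->S11; S9-b->S1; S9-c->S1; S10-a->S2; S10-b->S11; S10-c->S11; S11-a->S5; S11-b->S3; S11-c->S3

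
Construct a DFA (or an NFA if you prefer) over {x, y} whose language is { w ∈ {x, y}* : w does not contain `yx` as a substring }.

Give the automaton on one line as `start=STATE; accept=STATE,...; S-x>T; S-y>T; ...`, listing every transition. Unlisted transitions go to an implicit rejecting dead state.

Track partial matches of the forbidden pattern `yx`. State C is a dead state reached once `yx` has occurred; every other state accepts. A means no part of `yx` is currently matched.
A 3-state machine:
       x  y 
>* A   A  B 
 * B   C  B 
   C   C  C 
(> = start, * = accepting)

start=A; accept=A,B; A-x>A; A-y>B; B-x>C; B-y>B; C-x>C; C-y>C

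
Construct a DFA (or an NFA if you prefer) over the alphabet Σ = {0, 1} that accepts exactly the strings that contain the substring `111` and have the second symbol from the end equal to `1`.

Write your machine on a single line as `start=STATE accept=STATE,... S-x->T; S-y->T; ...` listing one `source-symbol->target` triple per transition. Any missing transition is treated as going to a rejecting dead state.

Build one automaton per condition and run them in lockstep. One (4 states) tracks whether and how much of `111` has been seen; the other (7 states) tracks the last 2 symbols read. Each combined state is a pair, one component from each; accept when both components accept. Minimizing collapses redundant product states.
With 7 states:
        0   1  
>  q0   q0  q1 
   q1   q0  q2 
   q2   q0  q3 
 * q3   q4  q3 
 * q4   q5  q6 
   q5   q5  q6 
   q6   q4  q3 
(> = start, * = accepting)

start=q0; accept=q3,q4; q0-0->q0; q0-1->q1; q1-0->q0; q1-1->q2; q2-0->q0; q2-1->q3; q3-0->q4; q3-1->q3; q4-0->q5; q4-1->q6; q5-0->q5; q5-1->q6; q6-0->q4; q6-1->q3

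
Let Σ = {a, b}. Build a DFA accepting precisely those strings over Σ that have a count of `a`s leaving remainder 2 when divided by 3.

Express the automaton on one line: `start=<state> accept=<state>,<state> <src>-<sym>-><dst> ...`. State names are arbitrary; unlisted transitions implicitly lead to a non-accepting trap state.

Keep the running count of `a`s modulo 3: each `a` advances along the cycle s0 → s1 → s2 → s0 while other symbols loop. Accept at s2.
        a   b  
>  s0   s1  s0 
   s1   s2  s1 
 * s2   s0  s2 
(> = start, * = accepting)

start=s0 accept=s2 s0-a->s1 s0-b->s0 s1-a->s2 s1-b->s1 s2-a->s0 s2-b->s2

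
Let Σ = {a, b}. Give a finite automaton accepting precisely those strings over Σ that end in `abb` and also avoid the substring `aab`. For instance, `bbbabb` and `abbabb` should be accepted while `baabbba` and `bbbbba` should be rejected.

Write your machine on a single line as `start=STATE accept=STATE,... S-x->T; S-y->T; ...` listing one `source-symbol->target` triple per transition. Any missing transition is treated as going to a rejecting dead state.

start=s0; accept=s4; s0-a->s1; s0-b->s0; s1-a->s2; s1-b->s3; s2-a->s2; s2-b->s2; s3-a->s1; s3-b->s4; s4-a->s1; s4-b->s0

Handle the two conditions separately and then intersect. The first has 4 states tracking how much of the suffix `abb` has currently been matched; the second has 4 states tracking partial matches of the forbidden pattern `aab`. A product state is a pair (one from each), accepting exactly when both do. After merging equivalent states the machine shrinks.
With 5 states:
        a   b  
>  s0   s1  s0 
   s1   s2  s3 
   s2   s2  s2 
   s3   s1  s4 
 * s4   s1  s0 
(> = start, * = accepting)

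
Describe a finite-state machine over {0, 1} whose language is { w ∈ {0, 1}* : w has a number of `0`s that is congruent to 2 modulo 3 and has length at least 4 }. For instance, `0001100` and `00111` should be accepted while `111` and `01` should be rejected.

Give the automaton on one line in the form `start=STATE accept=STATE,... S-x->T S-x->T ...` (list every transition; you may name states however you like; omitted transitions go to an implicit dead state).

start=q0 accept=q8 q0-0->q1 q0-1->q2 q1-0->q3 q1-1->q4 q2-0->q4 q2-1->q5 q3-0->q5 q3-1->q6 q4-0->q6 q4-1->q7 q5-0->q7 q5-1->q5 q6-0->q5 q6-1->q8 q7-0->q8 q7-1->q7 q8-0->q5 q8-1->q8

Run two small machines in parallel and take their product. One (3 states) tracks the count of `0`s modulo 3; the other (6 states) tracks the input length, saturating at 5. Each combined state is a pair, one component from each; accept when both components accept. After merging equivalent states the machine shrinks.
        0   1  
>  q0   q1  q2 
   q1   q3  q4 
   q2   q4  q5 
   q3   q5  q6 
   q4   q6  q7 
   q5   q7  q5 
   q6   q5  q8 
   q7   q8  q7 
 * q8   q5  q8 
(> = start, * = accepting)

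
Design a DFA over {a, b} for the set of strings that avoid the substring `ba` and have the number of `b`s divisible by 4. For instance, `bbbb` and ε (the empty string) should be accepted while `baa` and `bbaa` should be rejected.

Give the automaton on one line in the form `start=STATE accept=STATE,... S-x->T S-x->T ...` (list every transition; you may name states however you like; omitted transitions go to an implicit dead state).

start=s0 accept=s0,s5 s0-a->s0 s0-b->s1 s1-a->s2 s1-b->s3 s2-a->s2 s2-b->s2 s3-a->s2 s3-b->s4 s4-a->s2 s4-b->s5 s5-a->s2 s5-b->s1

Build one automaton per condition and run them in lockstep. The first has 3 states tracking partial matches of the forbidden pattern `ba`; the second has 4 states tracking the count of `b`s modulo 4. A product state is a pair (one from each), accepting exactly when both do. Equivalent product states are then merged.
6 states suffice.
        a   b  
>* s0   s0  s1 
   s1   s2  s3 
   s2   s2  s2 
   s3   s2  s4 
   s4   s2  s5 
 * s5   s2  s1 
(> = start, * = accepting)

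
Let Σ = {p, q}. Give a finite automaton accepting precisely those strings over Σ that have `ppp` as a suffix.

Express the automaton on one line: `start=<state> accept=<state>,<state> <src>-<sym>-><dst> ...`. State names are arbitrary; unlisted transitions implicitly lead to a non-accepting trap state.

start=S0 accept=S3 S0-p->S1 S0-q->S0 S1-p->S2 S1-q->S0 S2-p->S3 S2-q->S0 S3-p->S3 S3-q->S0

Remember how much of `ppp` the current input suffix matches. State S0 means no match yet; S1 means the last symbol is `p`; S2 means the last 2 symbols are `pp`; S3 means the last 3 symbols are `ppp`. Only S3 accepts. On a mismatch, fall back to the longest proper suffix that is still a prefix of `ppp`.
        p   q  
>  S0   S1  S0 
   S1   S2  S0 
   S2   S3  S0 
 * S3   S3  S0 
(> = start, * = accepting)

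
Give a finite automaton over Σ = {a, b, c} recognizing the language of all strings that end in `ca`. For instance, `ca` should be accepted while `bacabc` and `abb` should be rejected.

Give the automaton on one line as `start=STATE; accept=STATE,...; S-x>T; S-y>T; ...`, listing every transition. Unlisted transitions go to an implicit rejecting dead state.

Remember how much of `ca` the current input suffix matches. State q0 means no match yet; q1 means the last symbol is `c`; q2 means the last 2 symbols are `ca`. Only q2 accepts. On a mismatch, fall back to the longest proper suffix that is still a prefix of `ca`.
        a   b   c  
>  q0   q0  q0  q1 
   q1   q2  q0  q1 
 * q2   q0  q0  q1 
(> = start, * = accepting)

start=q0; accept=q2; q0-a>q0; q0-b>q0; q0-c>q1; q1-a>q2; q1-b>q0; q1-c>q1; q2-a>q0; q2-b>q0; q2-c>q1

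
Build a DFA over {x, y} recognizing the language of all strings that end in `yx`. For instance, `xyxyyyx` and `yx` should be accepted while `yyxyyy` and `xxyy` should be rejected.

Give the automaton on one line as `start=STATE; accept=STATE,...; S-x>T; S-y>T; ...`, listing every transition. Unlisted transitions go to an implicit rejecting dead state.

start=q0; accept=q2; q0-x>q0; q0-y>q1; q1-x>q2; q1-y>q1; q2-x>q0; q2-y>q1

Remember how much of `yx` the current input suffix matches. State q0 means no match yet; q1 means the last symbol is `y`; q2 means the last 2 symbols are `yx`. Only q2 accepts. On a mismatch, fall back to the longest proper suffix that is still a prefix of `yx`.
A 3-state machine:
        x   y  
>  q0   q0  q1 
   q1   q2  q1 
 * q2   q0  q1 
(> = start, * = accepting)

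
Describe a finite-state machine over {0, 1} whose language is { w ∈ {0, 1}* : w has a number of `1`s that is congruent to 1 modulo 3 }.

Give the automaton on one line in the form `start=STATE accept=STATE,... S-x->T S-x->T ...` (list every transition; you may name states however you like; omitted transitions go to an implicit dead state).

start=s0 accept=s1 s0-0->s0 s0-1->s1 s1-0->s1 s1-1->s2 s2-0->s2 s2-1->s0

The only thing that matters is how many `1`s have appeared, reduced mod 3. Use one state per residue: s0 for 0, …, s2 for 2. Reading `1` moves to the next residue; anything else stays put. s1 is accepting.
With 3 states:
        0   1  
>  s0   s0  s1 
 * s1   s1  s2 
   s2   s2  s0 
(> = start, * = accepting)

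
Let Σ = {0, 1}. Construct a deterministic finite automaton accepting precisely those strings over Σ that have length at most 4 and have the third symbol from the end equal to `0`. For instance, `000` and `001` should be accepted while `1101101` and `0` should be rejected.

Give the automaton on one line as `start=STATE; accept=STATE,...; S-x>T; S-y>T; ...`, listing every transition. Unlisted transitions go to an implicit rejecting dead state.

start=S0; accept=S7,S8; S0-0>S1; S0-1>S2; S1-0>S3; S1-1>S4; S2-0>S5; S2-1>S6; S3-0>S7; S3-1>S7; S4-0>S8; S4-1>S8; S5-0>S4; S5-1>S4; S6-0>S6; S6-1>S6; S7-0>S8; S7-1>S8; S8-0>S6; S8-1>S6

Handle the two conditions separately and then intersect. The first has 6 states tracking the input length, saturating at 5; the second has 15 states tracking the last 3 symbols read. A product state is a pair (one from each), accepting exactly when both do. After merging equivalent states the machine shrinks.
9 states suffice.
        0   1  
>  S0   S1  S2 
   S1   S3  S4 
   S2   S5  S6 
   S3   S7  S7 
   S4   S8  S8 
   S5   S4  S4 
   S6   S6  S6 
 * S7   S8  S8 
 * S8   S6  S6 
(> = start, * = accepting)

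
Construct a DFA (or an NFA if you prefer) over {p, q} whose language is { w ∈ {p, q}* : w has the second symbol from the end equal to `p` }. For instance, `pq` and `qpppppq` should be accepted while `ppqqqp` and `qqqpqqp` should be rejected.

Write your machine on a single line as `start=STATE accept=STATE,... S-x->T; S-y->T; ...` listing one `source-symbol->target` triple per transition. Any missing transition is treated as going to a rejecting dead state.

A DFA must remember the last 2 symbols (since which symbol is second-to-last isn't known until the input ends). Use one state per possible window of the last ≤2 symbols; accept from those whose window starts with `p`.
        p   q  
>  s0   s1  s2 
   s1   s3  s4 
   s2   s5  s6 
 * s3   s3  s4 
 * s4   s5  s6 
   s5   s3  s4 
   s6   s5  s6 
(> = start, * = accepting)

start=s0; accept=s3,s4; s0-p->s1; s0-q->s2; s1-p->s3; s1-q->s4; s2-p->s5; s2-q->s6; s3-p->s3; s3-q->s4; s4-p->s5; s4-q->s6; s5-p->s3; s5-q->s4; s6-p->s5; s6-q->s6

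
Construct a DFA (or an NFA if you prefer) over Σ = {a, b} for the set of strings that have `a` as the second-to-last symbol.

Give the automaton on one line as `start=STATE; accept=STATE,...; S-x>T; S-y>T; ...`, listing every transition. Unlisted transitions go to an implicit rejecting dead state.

Because acceptance depends on a position counted from the end, the machine has to buffer the most recent 2 symbols. Make each state the string of the last up-to-2 symbols read; on input `x` shift the window left and append `x`. Accept when the buffered window has length 2 and begins with `a`.
        a   b  
>  S0   S1  S2 
   S1   S3  S4 
   S2   S5  S6 
 * S3   S3  S4 
 * S4   S5  S6 
   S5   S3  S4 
   S6   S5  S6 
(> = start, * = accepting)

start=S0; accept=S3,S4; S0-a>S1; S0-b>S2; S1-a>S3; S1-b>S4; S2-a>S5; S2-b>S6; S3-a>S3; S3-b>S4; S4-a>S5; S4-b>S6; S5-a>S3; S5-b>S4; S6-a>S5; S6-b>S6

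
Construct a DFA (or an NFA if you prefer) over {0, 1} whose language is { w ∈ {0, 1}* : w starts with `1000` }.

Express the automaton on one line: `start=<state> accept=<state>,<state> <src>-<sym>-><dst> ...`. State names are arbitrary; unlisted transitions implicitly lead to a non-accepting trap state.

Walk along `1000` while the input agrees: from A take `1` to B, and so on. Any deviation drops to the rejecting sink F. Once E is reached the prefix is confirmed and every continuation is accepted.
With 6 states:
       0  1 
>  A   F  B 
   B   C  F 
   C   D  F 
   D   E  F 
 * E   E  E 
   F   F  F 
(> = start, * = accepting)

start=A accept=E A-0->F A-1->B B-0->C B-1->F C-0->D C-1->F D-0->E D-1->F E-0->E E-1->E F-0->F F-1->F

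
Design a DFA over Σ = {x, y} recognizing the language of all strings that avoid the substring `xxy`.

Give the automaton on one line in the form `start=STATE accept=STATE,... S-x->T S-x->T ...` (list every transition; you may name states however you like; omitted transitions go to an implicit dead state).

Track partial matches of the forbidden pattern `xxy`. State s3 is a dead state reached once `xxy` has occurred; every other state accepts. s0 means no part of `xxy` is currently matched.
4 states suffice.
        x   y  
>* s0   s1  s0 
 * s1   s2  s0 
 * s2   s2  s3 
   s3   s3  s3 
(> = start, * = accepting)

start=s0 accept=s0,s1,s2 s0-x->s1 s0-y->s0 s1-x->s2 s1-y->s0 s2-x->s2 s2-y->s3 s3-x->s3 s3-y->s3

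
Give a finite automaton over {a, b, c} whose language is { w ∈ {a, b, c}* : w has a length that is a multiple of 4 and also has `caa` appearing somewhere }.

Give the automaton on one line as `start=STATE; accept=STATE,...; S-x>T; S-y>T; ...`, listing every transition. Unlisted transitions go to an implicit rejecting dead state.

start=s0; accept=s12; s0-a>s1; s0-b>s1; s0-c>s2; s1-a>s3; s1-b>s3; s1-c>s4; s2-a>s5; s2-b>s3; s2-c>s4; s3-a>s6; s3-b>s6; s3-c>s7; s4-a>s8; s4-b>s6; s4-c>s7; s5-a>s9; s5-b>s6; s5-c>s7; s6-a>s0; s6-b>s0; s6-c>s10; s7-a>s11; s7-b>s0; s7-c>s10; s8-a>s12; s8-b>s0; s8-c>s10; s9-a>s12; s9-b>s12; s9-c>s12; s10-a>s13; s10-b>s1; s10-c>s2; s11-a>s14; s11-b>s1; s11-c>s2; s12-a>s14; s12-b>s14; s12-c>s14; s13-a>s15; s13-b>s3; s13-c>s4; s14-a>s15; s14-b>s15; s14-c>s15; s15-a>s9; s15-b>s9; s15-c>s9

Build one automaton per condition and run them in lockstep. The first has 4 states tracking the input length modulo 4; the second has 4 states tracking whether and how much of `caa` has been seen. A product state is a pair (one from each), accepting exactly when both do.
          a    b    c  
>  s0     s1   s1   s2 
   s1     s3   s3   s4 
   s2     s5   s3   s4 
   s3     s6   s6   s7 
   s4     s8   s6   s7 
   s5     s9   s6   s7 
   s6     s0   s0  s10 
   s7    s11   s0  s10 
   s8    s12   s0  s10 
   s9    s12  s12  s12 
   s10   s13   s1   s2 
   s11   s14   s1   s2 
 * s12   s14  s14  s14 
   s13   s15   s3   s4 
   s14   s15  s15  s15 
   s15    s9   s9   s9 
(> = start, * = accepting)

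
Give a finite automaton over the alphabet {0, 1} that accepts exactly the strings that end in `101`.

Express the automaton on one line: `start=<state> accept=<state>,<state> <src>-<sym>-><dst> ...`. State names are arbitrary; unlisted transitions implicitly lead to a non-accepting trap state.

start=s0 accept=s3 s0-0->s0 s0-1->s1 s1-0->s2 s1-1->s1 s2-0->s0 s2-1->s3 s3-0->s2 s3-1->s1

Remember how much of `101` the current input suffix matches. State s0 means no match yet; s1 means the last symbol is `1`; s2 means the last 2 symbols are `10`; s3 means the last 3 symbols are `101`. Only s3 accepts. On a mismatch, fall back to the longest proper suffix that is still a prefix of `101`.
With 4 states:
        0   1  
>  s0   s0  s1 
   s1   s2  s1 
   s2   s0  s3 
 * s3   s2  s1 
(> = start, * = accepting)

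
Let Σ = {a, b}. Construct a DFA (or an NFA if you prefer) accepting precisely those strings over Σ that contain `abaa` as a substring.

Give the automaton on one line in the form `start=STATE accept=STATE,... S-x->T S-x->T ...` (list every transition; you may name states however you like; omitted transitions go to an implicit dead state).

Track how much of `abaa` has been matched so far: state s0 is no progress, s4 is the absorbing accept state reached once `abaa` has occurred. Intermediate states record partial matches; on a mismatch, fall back to the longest reusable overlap.
With 5 states:
        a   b  
>  s0   s1  s0 
   s1   s1  s2 
   s2   s3  s0 
   s3   s4  s2 
 * s4   s4  s4 
(> = start, * = accepting)

start=s0 accept=s4 s0-a->s1 s0-b->s0 s1-a->s1 s1-b->s2 s2-a->s3 s2-b->s0 s3-a->s4 s3-b->s2 s4-a->s4 s4-b->s4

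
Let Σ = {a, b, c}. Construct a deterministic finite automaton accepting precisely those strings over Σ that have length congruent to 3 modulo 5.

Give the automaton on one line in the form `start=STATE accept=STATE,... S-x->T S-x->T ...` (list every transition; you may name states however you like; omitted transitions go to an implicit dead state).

Only the length mod 5 matters, so use a 5-cycle: from any state, every input symbol moves to the next state, wrapping q4 back to q0. Mark q3 accepting.
With 5 states:
        a   b   c  
>  q0   q1  q1  q1 
   q1   q2  q2  q2 
   q2   q3  q3  q3 
 * q3   q4  q4  q4 
   q4   q0  q0  q0 
(> = start, * = accepting)

start=q0 accept=q3 q0-a->q1 q0-b->q1 q0-c->q1 q1-a->q2 q1-b->q2 q1-c->q2 q2-a->q3 q2-b->q3 q2-c->q3 q3-a->q4 q3-b->q4 q3-c->q4 q4-a->q0 q4-b->q0 q4-c->q0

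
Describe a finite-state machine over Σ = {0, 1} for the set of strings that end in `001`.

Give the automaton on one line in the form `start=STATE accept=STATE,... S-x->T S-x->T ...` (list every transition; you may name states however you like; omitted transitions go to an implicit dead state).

Let each state record the length of the longest suffix of the input read so far that is also a prefix of `001`. B means the last symbol is `0`; C means the last 2 symbols are `00`; D means the last 3 symbols are `001`. Accept only at D, where the string currently ends in `001`.
A 4-state machine:
       0  1 
>  A   B  A 
   B   C  A 
   C   C  D 
 * D   B  A 
(> = start, * = accepting)

start=A accept=D A-0->B A-1->A B-0->C B-1->A C-0->C C-1->D D-0->B D-1->A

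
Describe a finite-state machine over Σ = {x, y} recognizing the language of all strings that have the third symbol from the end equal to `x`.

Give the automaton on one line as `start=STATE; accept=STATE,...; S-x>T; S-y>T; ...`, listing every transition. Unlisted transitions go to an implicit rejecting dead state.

Because acceptance depends on a position counted from the end, the machine has to buffer the most recent 3 symbols. Make each state the string of the last up-to-3 symbols read; on input `x` shift the window left and append `x`. Accept when the buffered window has length 3 and begins with `x`.
15 states suffice.
          x    y  
>  q0     q1   q2 
   q1     q3   q4 
   q2     q5   q6 
   q3     q7   q8 
   q4     q9  q10 
   q5    q11  q12 
   q6    q13  q14 
 * q7     q7   q8 
 * q8     q9  q10 
 * q9    q11  q12 
 * q10   q13  q14 
   q11    q7   q8 
   q12    q9  q10 
   q13   q11  q12 
   q14   q13  q14 
(> = start, * = accepting)

start=q0; accept=q7,q8,q9,q10; q0-x>q1; q0-y>q2; q1-x>q3; q1-y>q4; q2-x>q5; q2-y>q6; q3-x>q7; q3-y>q8; q4-x>q9; q4-y>q10; q5-x>q11; q5-y>q12; q6-x>q13; q6-y>q14; q7-x>q7; q7-y>q8; q8-x>q9; q8-y>q10; q9-x>q11; q9-y>q12; q10-x>q13; q10-y>q14; q11-x>q7; q11-y>q8; q12-x>q9; q12-y>q10; q13-x>q11; q13-y>q12; q14-x>q13; q14-y>q14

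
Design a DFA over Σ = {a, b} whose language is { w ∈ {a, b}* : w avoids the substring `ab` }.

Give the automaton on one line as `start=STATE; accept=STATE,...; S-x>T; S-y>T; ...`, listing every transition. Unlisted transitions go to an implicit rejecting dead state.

start=q0; accept=q0,q1; q0-a>q1; q0-b>q0; q1-a>q1; q1-b>q2; q2-a>q2; q2-b>q2

This is the complement of 'contains `ab`'. Use the same substring-matching states — q0 through q2 holding how much of `ab` has just been matched — but flip the accepting set: everything except the trap q2 accepts.
With 3 states:
        a   b  
>* q0   q1  q0 
 * q1   q1  q2 
   q2   q2  q2 
(> = start, * = accepting)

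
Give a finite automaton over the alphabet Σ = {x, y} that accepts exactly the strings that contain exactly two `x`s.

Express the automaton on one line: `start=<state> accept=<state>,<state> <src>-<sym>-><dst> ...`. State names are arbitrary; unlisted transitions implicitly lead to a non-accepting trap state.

Count `x`s, saturating at 3: states s0 through s2 mean 0 through 2 `x`s seen; s3 means more than 2. Each `x` increments (capped at s3); other symbols loop. Accept from {s2}.
4 states suffice.
        x   y  
>  s0   s1  s0 
   s1   s2  s1 
 * s2   s3  s2 
   s3   s3  s3 
(> = start, * = accepting)

start=s0 accept=s2 s0-x->s1 s0-y->s0 s1-x->s2 s1-y->s1 s2-x->s3 s2-y->s2 s3-x->s3 s3-y->s3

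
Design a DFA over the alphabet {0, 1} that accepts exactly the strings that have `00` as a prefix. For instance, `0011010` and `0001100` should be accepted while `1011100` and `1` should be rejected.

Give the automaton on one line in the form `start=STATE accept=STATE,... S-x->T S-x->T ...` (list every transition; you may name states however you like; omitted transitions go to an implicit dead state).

Walk along `00` while the input agrees: from A take `0` to B, and so on. Any deviation drops to the rejecting sink D. Once C is reached the prefix is confirmed and every continuation is accepted.
A 4-state machine:
       0  1 
>  A   B  D 
   B   C  D 
 * C   C  C 
   D   D  D 
(> = start, * = accepting)

start=A accept=C A-0->B A-1->D B-0->C B-1->D C-0->C C-1->C D-0->D D-1->D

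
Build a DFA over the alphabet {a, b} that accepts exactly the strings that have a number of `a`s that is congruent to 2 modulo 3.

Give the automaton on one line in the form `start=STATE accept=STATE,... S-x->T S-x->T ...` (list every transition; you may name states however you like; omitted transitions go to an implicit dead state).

start=S0 accept=S2 S0-a->S1 S0-b->S0 S1-a->S2 S1-b->S1 S2-a->S0 S2-b->S2

The only thing that matters is how many `a`s have appeared, reduced mod 3. Use one state per residue: S0 for 0, …, S2 for 2. Reading `a` moves to the next residue; anything else stays put. S2 is accepting.
A 3-state machine:
        a   b  
>  S0   S1  S0 
   S1   S2  S1 
 * S2   S0  S2 
(> = start, * = accepting)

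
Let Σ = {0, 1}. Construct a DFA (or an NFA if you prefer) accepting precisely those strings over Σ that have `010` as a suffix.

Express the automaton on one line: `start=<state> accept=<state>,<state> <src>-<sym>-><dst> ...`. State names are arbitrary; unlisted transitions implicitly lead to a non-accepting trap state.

Remember how much of `010` the current input suffix matches. State q0 means no match yet; q1 means the last symbol is `0`; q2 means the last 2 symbols are `01`; q3 means the last 3 symbols are `010`. Only q3 accepts. On a mismatch, fall back to the longest proper suffix that is still a prefix of `010`.
        0   1  
>  q0   q1  q0 
   q1   q1  q2 
   q2   q3  q0 
 * q3   q1  q2 
(> = start, * = accepting)

start=q0 accept=q3 q0-0->q1 q0-1->q0 q1-0->q1 q1-1->q2 q2-0->q3 q2-1->q0 q3-0->q1 q3-1->q2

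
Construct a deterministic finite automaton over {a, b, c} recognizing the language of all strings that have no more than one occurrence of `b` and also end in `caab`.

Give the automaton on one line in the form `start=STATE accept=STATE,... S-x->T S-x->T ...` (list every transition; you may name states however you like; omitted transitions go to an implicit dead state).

start=q0 accept=q11 q0-a->q0 q0-b->q1 q0-c->q2 q1-a->q1 q1-b->q3 q1-c->q4 q2-a->q5 q2-b->q1 q2-c->q2 q3-a->q3 q3-b->q3 q3-c->q6 q4-a->q7 q4-b->q3 q4-c->q4 q5-a->q8 q5-b->q1 q5-c->q2 q6-a->q9 q6-b->q3 q6-c->q6 q7-a->q10 q7-b->q3 q7-c->q4 q8-a->q0 q8-b->q11 q8-c->q2 q9-a->q12 q9-b->q3 q9-c->q6 q10-a->q1 q10-b->q13 q10-c->q4 q11-a->q1 q11-b->q3 q11-c->q4 q12-a->q3 q12-b->q13 q12-c->q6 q13-a->q3 q13-b->q3 q13-c->q6

Handle the two conditions separately and then intersect. One (3 states) tracks the count of `b`s, saturating at 2; the other (5 states) tracks how much of the suffix `caab` has currently been matched. Each combined state is a pair, one component from each; accept when both components accept.
A 14-state machine:
          a    b    c  
>  q0     q0   q1   q2 
   q1     q1   q3   q4 
   q2     q5   q1   q2 
   q3     q3   q3   q6 
   q4     q7   q3   q4 
   q5     q8   q1   q2 
   q6     q9   q3   q6 
   q7    q10   q3   q4 
   q8     q0  q11   q2 
   q9    q12   q3   q6 
   q10    q1  q13   q4 
 * q11    q1   q3   q4 
   q12    q3  q13   q6 
   q13    q3   q3   q6 
(> = start, * = accepting)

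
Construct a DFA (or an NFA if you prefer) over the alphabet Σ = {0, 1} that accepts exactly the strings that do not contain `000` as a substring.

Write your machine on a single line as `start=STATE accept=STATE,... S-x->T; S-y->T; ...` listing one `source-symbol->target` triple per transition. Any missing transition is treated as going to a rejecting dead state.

Track partial matches of the forbidden pattern `000`. State S3 is a dead state reached once `000` has occurred; every other state accepts. S0 means no part of `000` is currently matched.
A 4-state machine:
        0   1  
>* S0   S1  S0 
 * S1   S2  S0 
 * S2   S3  S0 
   S3   S3  S3 
(> = start, * = accepting)

start=S0; accept=S0,S1,S2; S0-0->S1; S0-1->S0; S1-0->S2; S1-1->S0; S2-0->S3; S2-1->S0; S3-0->S3; S3-1->S3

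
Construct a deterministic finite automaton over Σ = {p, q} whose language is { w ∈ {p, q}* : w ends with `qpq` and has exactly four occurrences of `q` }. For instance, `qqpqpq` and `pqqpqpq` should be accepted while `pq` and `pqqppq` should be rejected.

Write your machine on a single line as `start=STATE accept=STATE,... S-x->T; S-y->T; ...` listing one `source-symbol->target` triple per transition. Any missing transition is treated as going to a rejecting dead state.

start=S0; accept=S6; S0-p->S0; S0-q->S1; S1-p->S1; S1-q->S2; S2-p->S2; S2-q->S3; S3-p->S4; S3-q->S5; S4-p->S5; S4-q->S6; S5-p->S5; S5-q->S5; S6-p->S5; S6-q->S5

Handle the two conditions separately and then intersect. One (4 states) tracks how much of the suffix `qpq` has currently been matched; the other (6 states) tracks the count of `q`s, saturating at 5. Each combined state is a pair, one component from each; accept when both components accept. After merging equivalent states the machine shrinks.
7 states suffice.
        p   q  
>  S0   S0  S1 
   S1   S1  S2 
   S2   S2  S3 
   S3   S4  S5 
   S4   S5  S6 
   S5   S5  S5 
 * S6   S5  S5 
(> = start, * = accepting)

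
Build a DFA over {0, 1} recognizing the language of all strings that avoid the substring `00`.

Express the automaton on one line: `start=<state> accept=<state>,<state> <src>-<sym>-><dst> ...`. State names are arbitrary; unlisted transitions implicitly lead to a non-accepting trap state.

start=s0 accept=s0,s1 s0-0->s1 s0-1->s0 s1-0->s2 s1-1->s0 s2-0->s2 s2-1->s2

This is the complement of 'contains `00`'. Use the same substring-matching states — s0 through s2 holding how much of `00` has just been matched — but flip the accepting set: everything except the trap s2 accepts.
3 states suffice.
        0   1  
>* s0   s1  s0 
 * s1   s2  s0 
   s2   s2  s2 
(> = start, * = accepting)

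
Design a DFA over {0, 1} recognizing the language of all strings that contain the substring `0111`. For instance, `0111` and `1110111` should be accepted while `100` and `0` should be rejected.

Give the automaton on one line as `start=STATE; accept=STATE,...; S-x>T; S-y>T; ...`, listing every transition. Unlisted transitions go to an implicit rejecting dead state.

Track how much of `0111` has been matched so far: state q0 is no progress, q4 is the absorbing accept state reached once `0111` has occurred. Intermediate states record partial matches; on a mismatch, fall back to the longest reusable overlap.
A 5-state machine:
        0   1  
>  q0   q1  q0 
   q1   q1  q2 
   q2   q1  q3 
   q3   q1  q4 
 * q4   q4  q4 
(> = start, * = accepting)

start=q0; accept=q4; q0-0>q1; q0-1>q0; q1-0>q1; q1-1>q2; q2-0>q1; q2-1>q3; q3-0>q1; q3-1>q4; q4-0>q4; q4-1>q4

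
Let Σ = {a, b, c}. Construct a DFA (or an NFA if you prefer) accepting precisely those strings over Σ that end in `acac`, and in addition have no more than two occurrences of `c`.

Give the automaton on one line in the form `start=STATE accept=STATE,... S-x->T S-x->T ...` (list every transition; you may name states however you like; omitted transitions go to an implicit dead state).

start=q0 accept=q5 q0-a->q1 q0-b->q0 q0-c->q2 q1-a->q1 q1-b->q0 q1-c->q3 q2-a->q2 q2-b->q2 q2-c->q2 q3-a->q4 q3-b->q2 q3-c->q2 q4-a->q2 q4-b->q2 q4-c->q5 q5-a->q2 q5-b->q2 q5-c->q2

Handle the two conditions separately and then intersect. The first has 5 states tracking how much of the suffix `acac` has currently been matched; the second has 4 states tracking the count of `c`s, saturating at 3. A product state is a pair (one from each), accepting exactly when both do. Equivalent product states are then merged.
A 6-state machine:
        a   b   c  
>  q0   q1  q0  q2 
   q1   q1  q0  q3 
   q2   q2  q2  q2 
   q3   q4  q2  q2 
   q4   q2  q2  q5 
 * q5   q2  q2  q2 
(> = start, * = accepting)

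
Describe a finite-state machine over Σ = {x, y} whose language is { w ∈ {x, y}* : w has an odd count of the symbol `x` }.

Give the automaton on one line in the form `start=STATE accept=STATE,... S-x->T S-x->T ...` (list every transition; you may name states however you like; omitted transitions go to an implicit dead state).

The only thing that matters is how many `x`s have appeared, reduced mod 2. Use one state per residue: q0 for 0, …, q1 for 1. Reading `x` moves to the next residue; anything else stays put. q1 is accepting.
With 2 states:
        x   y  
>  q0   q1  q0 
 * q1   q0  q1 
(> = start, * = accepting)

start=q0 accept=q1 q0-x->q1 q0-y->q0 q1-x->q0 q1-y->q1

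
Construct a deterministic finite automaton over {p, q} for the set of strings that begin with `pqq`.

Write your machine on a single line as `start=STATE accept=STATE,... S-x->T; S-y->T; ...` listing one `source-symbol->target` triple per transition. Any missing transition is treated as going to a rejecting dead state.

Check the first 3 symbols one by one: A through C record how many have matched `pqq` so far; any wrong symbol goes to the dead state E. After all 3 match we enter the accepting sink D.
5 states suffice.
       p  q 
>  A   B  E 
   B   E  C 
   C   E  D 
 * D   D  D 
   E   E  E 
(> = start, * = accepting)

start=A; accept=D; A-p->B; A-q->E; B-p->E; B-q->C; C-p->E; C-q->D; D-p->D; D-q->D; E-p->E; E-q->E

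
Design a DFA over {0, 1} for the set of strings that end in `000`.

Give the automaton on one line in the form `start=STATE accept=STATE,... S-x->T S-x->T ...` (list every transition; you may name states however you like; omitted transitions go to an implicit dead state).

Let each state record the length of the longest suffix of the input read so far that is also a prefix of `000`. B means the last symbol is `0`; C means the last 2 symbols are `00`; D means the last 3 symbols are `000`. Accept only at D, where the string currently ends in `000`.
       0  1 
>  A   B  A 
   B   C  A 
   C   D  A 
 * D   D  A 
(> = start, * = accepting)

start=A accept=D A-0->B A-1->A B-0->C B-1->A C-0->D C-1->A D-0->D D-1->A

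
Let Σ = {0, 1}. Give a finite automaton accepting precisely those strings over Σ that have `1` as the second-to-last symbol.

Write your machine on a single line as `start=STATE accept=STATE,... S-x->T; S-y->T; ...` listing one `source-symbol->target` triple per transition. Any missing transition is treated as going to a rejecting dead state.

Because acceptance depends on a position counted from the end, the machine has to buffer the most recent 2 symbols. Make each state the string of the last up-to-2 symbols read; on input `x` shift the window left and append `x`. Accept when the buffered window has length 2 and begins with `1`.
With 7 states:
        0   1  
>  q0   q1  q2 
   q1   q3  q4 
   q2   q5  q6 
   q3   q3  q4 
   q4   q5  q6 
 * q5   q3  q4 
 * q6   q5  q6 
(> = start, * = accepting)

start=q0; accept=q5,q6; q0-0->q1; q0-1->q2; q1-0->q3; q1-1->q4; q2-0->q5; q2-1->q6; q3-0->q3; q3-1->q4; q4-0->q5; q4-1->q6; q5-0->q3; q5-1->q4; q6-0->q5; q6-1->q6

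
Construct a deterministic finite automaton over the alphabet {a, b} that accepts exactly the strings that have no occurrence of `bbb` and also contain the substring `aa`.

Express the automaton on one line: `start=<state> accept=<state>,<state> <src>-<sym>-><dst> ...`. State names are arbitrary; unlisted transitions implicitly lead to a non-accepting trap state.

Build one automaton per condition and run them in lockstep. One (4 states) tracks partial matches of the forbidden pattern `bbb`; the other (3 states) tracks whether and how much of `aa` has been seen. Each combined state is a pair, one component from each; accept when both components accept.
A 10-state machine:
        a   b  
>  q0   q1  q2 
   q1   q3  q2 
   q2   q1  q4 
 * q3   q3  q5 
   q4   q1  q6 
 * q5   q3  q7 
   q6   q8  q6 
 * q7   q3  q9 
   q8   q9  q6 
   q9   q9  q9 
(> = start, * = accepting)

start=q0 accept=q3,q5,q7 q0-a->q1 q0-b->q2 q1-a->q3 q1-b->q2 q2-a->q1 q2-b->q4 q3-a->q3 q3-b->q5 q4-a->q1 q4-b->q6 q5-a->q3 q5-b->q7 q6-a->q8 q6-b->q6 q7-a->q3 q7-b->q9 q8-a->q9 q8-b->q6 q9-a->q9 q9-b->q9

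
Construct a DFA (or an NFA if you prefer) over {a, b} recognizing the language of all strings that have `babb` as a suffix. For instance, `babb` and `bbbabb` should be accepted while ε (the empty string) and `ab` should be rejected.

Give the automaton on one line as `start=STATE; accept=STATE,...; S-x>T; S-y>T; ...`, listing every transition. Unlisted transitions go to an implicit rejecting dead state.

start=S0; accept=S4; S0-a>S0; S0-b>S1; S1-a>S2; S1-b>S1; S2-a>S0; S2-b>S3; S3-a>S2; S3-b>S4; S4-a>S2; S4-b>S1

Let each state record the length of the longest suffix of the input read so far that is also a prefix of `babb`. S1 means the last symbol is `b`; S2 means the last 2 symbols are `ba`; S3 means the last 3 symbols are `bab`; S4 means the last 4 symbols are `babb`. Accept only at S4, where the string currently ends in `babb`.
A 5-state machine:
        a   b  
>  S0   S0  S1 
   S1   S2  S1 
   S2   S0  S3 
   S3   S2  S4 
 * S4   S2  S1 
(> = start, * = accepting)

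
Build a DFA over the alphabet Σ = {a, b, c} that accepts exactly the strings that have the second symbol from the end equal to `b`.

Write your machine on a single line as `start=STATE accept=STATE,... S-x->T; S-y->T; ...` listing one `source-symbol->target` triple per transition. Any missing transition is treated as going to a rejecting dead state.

A DFA must remember the last 2 symbols (since which symbol is second-to-last isn't known until the input ends). Use one state per possible window of the last ≤2 symbols; accept from those whose window starts with `b`.
13 states suffice.
          a    b    c  
>  q0     q1   q2   q3 
   q1     q4   q5   q6 
   q2     q7   q8   q9 
   q3    q10  q11  q12 
   q4     q4   q5   q6 
   q5     q7   q8   q9 
   q6    q10  q11  q12 
 * q7     q4   q5   q6 
 * q8     q7   q8   q9 
 * q9    q10  q11  q12 
   q10    q4   q5   q6 
   q11    q7   q8   q9 
   q12   q10  q11  q12 
(> = start, * = accepting)

start=q0; accept=q7,q8,q9; q0-a->q1; q0-b->q2; q0-c->q3; q1-a->q4; q1-b->q5; q1-c->q6; q2-a->q7; q2-b->q8; q2-c->q9; q3-a->q10; q3-b->q11; q3-c->q12; q4-a->q4; q4-b->q5; q4-c->q6; q5-a->q7; q5-b->q8; q5-c->q9; q6-a->q10; q6-b->q11; q6-c->q12; q7-a->q4; q7-b->q5; q7-c->q6; q8-a->q7; q8-b->q8; q8-c->q9; q9-a->q10; q9-b->q11; q9-c->q12; q10-a->q4; q10-b->q5; q10-c->q6; q11-a->q7; q11-b->q8; q11-c->q9; q12-a->q10; q12-b->q11; q12-c->q12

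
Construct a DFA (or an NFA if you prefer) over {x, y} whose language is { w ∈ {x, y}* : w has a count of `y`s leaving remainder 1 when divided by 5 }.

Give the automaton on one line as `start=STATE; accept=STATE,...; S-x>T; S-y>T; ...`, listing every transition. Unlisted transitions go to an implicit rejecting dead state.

start=A; accept=B; A-x>A; A-y>B; B-x>B; B-y>C; C-x>C; C-y>D; D-x>D; D-y>E; E-x>E; E-y>A

Keep the running count of `y`s modulo 5: each `y` advances along the cycle A → B → C → D → E → A while other symbols loop. Accept at B.
       x  y 
>  A   A  B 
 * B   B  C 
   C   C  D 
   D   D  E 
   E   E  A 
(> = start, * = accepting)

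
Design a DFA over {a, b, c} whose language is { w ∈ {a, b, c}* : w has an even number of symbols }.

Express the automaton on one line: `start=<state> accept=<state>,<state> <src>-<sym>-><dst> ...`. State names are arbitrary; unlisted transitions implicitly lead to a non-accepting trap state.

start=q0 accept=q0 q0-a->q1 q0-b->q1 q0-c->q1 q1-a->q0 q1-b->q0 q1-c->q0

Only the length mod 2 matters, so use a 2-cycle: from any state, every input symbol moves to the next state, wrapping q1 back to q0. Mark q0 accepting.
2 states suffice.
        a   b   c  
>* q0   q1  q1  q1 
   q1   q0  q0  q0 
(> = start, * = accepting)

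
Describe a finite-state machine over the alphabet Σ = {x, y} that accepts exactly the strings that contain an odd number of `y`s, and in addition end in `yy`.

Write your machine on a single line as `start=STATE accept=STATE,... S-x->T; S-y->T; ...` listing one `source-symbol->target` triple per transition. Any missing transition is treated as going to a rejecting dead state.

Run two small machines in parallel and take their product. One (2 states) tracks the count of `y`s modulo 2; the other (3 states) tracks how much of the suffix `yy` has currently been matched. Each combined state is a pair, one component from each; accept when both components accept. Minimizing collapses redundant product states.
A 4-state machine:
        x   y  
>  q0   q0  q1 
   q1   q1  q2 
   q2   q0  q3 
 * q3   q1  q2 
(> = start, * = accepting)

start=q0; accept=q3; q0-x->q0; q0-y->q1; q1-x->q1; q1-y->q2; q2-x->q0; q2-y->q3; q3-x->q1; q3-y->q2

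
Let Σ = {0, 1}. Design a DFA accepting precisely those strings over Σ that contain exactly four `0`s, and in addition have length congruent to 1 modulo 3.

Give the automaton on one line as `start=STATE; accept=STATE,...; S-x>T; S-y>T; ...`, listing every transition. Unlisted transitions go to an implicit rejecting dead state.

start=A; accept=J; A-0>B; A-1>C; B-0>D; B-1>E; C-0>E; C-1>F; D-0>G; D-1>H; E-0>H; E-1>I; F-0>I; F-1>A; G-0>J; G-1>K; H-0>K; H-1>L; I-0>L; I-1>B; J-0>M; J-1>N; K-0>N; K-1>O; L-0>O; L-1>D; M-0>P; M-1>P; N-0>P; N-1>Q; O-0>Q; O-1>G; P-0>R; P-1>R; Q-0>R; Q-1>J; R-0>M; R-1>M

Build one automaton per condition and run them in lockstep. The first has 6 states tracking the count of `0`s, saturating at 5; the second has 3 states tracking the input length modulo 3. A product state is a pair (one from each), accepting exactly when both do.
With 18 states:
       0  1 
>  A   B  C 
   B   D  E 
   C   E  F 
   D   G  H 
   E   H  I 
   F   I  A 
   G   J  K 
   H   K  L 
   I   L  B 
 * J   M  N 
   K   N  O 
   L   O  D 
   M   P  P 
   N   P  Q 
   O   Q  G 
   P   R  R 
   Q   R  J 
   R   M  M 
(> = start, * = accepting)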